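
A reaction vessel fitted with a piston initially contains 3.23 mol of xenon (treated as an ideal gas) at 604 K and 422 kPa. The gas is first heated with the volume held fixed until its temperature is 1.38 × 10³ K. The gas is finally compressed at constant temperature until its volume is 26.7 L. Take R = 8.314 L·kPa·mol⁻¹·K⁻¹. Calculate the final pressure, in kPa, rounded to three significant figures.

From PV = nRT: V₁ = nRT₁/P₁ = 38.44 L.
V constant ⇒ P ∝ T: V₂ = V₁; P₂ = P₁·(T₂/T₁) = 964.2 kPa.
T constant ⇒ Boyle's law P V = const: T₃ = T₂; P₃ = P₂·(V₂/V₃) = 1388 kPa.

P₃ ≈ 1.39e+03 kPa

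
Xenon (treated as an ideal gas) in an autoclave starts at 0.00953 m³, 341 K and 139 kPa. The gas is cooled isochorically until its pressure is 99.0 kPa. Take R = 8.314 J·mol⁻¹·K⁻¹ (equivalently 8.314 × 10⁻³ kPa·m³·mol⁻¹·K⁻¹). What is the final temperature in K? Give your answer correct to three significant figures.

T₂ ≈ 243 K

V constant ⇒ P ∝ T: V₂ = V₁; T₂ = T₁·(P₂/P₁) = 242.9 K.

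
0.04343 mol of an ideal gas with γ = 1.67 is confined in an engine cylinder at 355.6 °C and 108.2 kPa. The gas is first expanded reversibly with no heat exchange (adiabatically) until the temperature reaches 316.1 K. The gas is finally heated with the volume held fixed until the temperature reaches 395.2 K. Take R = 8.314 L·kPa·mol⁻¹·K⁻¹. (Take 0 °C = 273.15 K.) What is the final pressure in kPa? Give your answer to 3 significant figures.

P₃ ≈ 24.4 kPa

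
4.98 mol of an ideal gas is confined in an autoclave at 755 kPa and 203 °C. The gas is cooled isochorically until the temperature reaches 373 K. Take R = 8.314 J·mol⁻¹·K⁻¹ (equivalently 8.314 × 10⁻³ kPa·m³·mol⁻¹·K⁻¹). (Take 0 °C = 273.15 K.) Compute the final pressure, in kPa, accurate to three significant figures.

P₂ ≈ 591 kPa

Convert: T₁ = 476.1 K.
From PV = nRT: V₁ = nRT₁/P₁ = 0.02611 m³.
V constant ⇒ P ∝ T: V₂ = V₁; P₂ = P₁·(T₂/T₁) = 591.4 kPa.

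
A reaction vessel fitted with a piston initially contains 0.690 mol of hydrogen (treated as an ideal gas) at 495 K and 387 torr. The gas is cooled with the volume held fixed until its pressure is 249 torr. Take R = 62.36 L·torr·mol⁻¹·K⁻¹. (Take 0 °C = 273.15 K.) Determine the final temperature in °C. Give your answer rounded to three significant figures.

From PV = nRT: V₁ = nRT₁/P₁ = 55.04 L.
V constant ⇒ P ∝ T: V₂ = V₁; T₂ = T₁·(P₂/P₁) = 318.5 K.

T₂ ≈ 45.3 °C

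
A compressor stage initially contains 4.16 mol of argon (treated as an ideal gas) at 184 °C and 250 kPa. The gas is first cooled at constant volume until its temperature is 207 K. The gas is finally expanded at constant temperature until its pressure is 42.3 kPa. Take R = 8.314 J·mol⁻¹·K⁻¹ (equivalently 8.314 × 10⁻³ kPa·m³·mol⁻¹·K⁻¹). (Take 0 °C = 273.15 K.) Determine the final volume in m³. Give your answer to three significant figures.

V₃ ≈ 0.169 m³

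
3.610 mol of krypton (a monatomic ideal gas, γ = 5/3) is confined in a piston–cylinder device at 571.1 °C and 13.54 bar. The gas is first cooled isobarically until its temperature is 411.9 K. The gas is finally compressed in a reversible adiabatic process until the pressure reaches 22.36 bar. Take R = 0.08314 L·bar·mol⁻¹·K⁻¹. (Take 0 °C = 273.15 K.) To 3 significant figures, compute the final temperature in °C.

T₃ ≈ 230 °C

Convert: T₁ = 844.2 K.
From PV = nRT: V₁ = nRT₁/P₁ = 18.71 L.
P constant ⇒ V ∝ T: P₂ = P₁; V₂ = V₁·(T₂/T₁) = 9.130 L.
Adiabatic (γ = 5/3), T V^(γ−1) and P V^γ constant: T₃ = T₂·(P₃/P₂)^((γ−1)/γ) = 503.4 K; V₃ = V₂·(P₂/P₃)^(1/γ) = 6.757 L.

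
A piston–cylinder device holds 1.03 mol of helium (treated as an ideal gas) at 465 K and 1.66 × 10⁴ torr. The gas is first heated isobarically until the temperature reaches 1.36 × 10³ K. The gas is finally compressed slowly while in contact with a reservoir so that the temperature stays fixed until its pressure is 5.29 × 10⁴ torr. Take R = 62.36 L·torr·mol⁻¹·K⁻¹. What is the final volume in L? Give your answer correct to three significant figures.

V₃ ≈ 1.65 L

From PV = nRT: V₁ = nRT₁/P₁ = 1.799 L.
P constant ⇒ V ∝ T: P₂ = P₁; V₂ = V₁·(T₂/T₁) = 5.262 L.
Isothermal, so P V is constant: T₃ = T₂; V₃ = V₂·(P₂/P₃) = 1.651 L.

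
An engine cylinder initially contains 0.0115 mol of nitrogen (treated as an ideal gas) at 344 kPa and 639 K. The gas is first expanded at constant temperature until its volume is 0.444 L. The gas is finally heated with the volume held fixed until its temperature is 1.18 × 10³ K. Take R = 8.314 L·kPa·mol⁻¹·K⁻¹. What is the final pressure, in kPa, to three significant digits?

P₃ ≈ 254 kPa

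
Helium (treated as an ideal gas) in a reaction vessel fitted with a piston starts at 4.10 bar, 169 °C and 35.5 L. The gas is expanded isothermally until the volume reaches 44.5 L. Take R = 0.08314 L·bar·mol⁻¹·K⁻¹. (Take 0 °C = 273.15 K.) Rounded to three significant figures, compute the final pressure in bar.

Convert: T₁ = 442.1 K.
Isothermal, so P V is constant: T₂ = T₁; P₂ = P₁·(V₁/V₂) = 3.271 bar.

P₂ ≈ 3.27 bar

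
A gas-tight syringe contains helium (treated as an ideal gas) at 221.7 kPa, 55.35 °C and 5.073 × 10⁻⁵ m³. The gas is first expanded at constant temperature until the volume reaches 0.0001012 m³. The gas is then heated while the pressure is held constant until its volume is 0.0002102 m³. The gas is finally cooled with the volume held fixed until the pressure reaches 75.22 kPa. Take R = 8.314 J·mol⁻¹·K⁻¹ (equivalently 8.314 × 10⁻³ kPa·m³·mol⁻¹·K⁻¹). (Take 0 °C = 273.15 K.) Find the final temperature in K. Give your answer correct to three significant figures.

T₄ ≈ 462 K

Convert: T₁ = 328.5 K.
Isothermal, so P V is constant: T₂ = T₁; P₂ = P₁·(V₁/V₂) = 111.1 kPa.
P constant ⇒ V ∝ T: P₃ = P₂; T₃ = T₂·(V₃/V₂) = 682.3 K.
Isochoric, so P/T is constant: V₄ = V₃; T₄ = T₃·(P₄/P₃) = 461.8 K.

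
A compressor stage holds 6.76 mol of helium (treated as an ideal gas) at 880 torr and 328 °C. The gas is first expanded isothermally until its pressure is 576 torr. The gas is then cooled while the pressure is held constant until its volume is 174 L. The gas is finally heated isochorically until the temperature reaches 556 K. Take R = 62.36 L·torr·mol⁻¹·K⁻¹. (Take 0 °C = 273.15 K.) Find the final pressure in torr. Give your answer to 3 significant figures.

P₄ ≈ 1.35e+03 torr

Convert: T₁ = 601.1 K.
From PV = nRT: V₁ = nRT₁/P₁ = 288.0 L.
T constant ⇒ Boyle's law P V = const: T₂ = T₁; V₂ = V₁·(P₁/P₂) = 440.0 L.
P constant ⇒ V ∝ T: P₃ = P₂; T₃ = T₂·(V₃/V₂) = 237.7 K.
V constant ⇒ P ∝ T: V₄ = V₃; P₄ = P₃·(T₄/T₃) = 1347 torr.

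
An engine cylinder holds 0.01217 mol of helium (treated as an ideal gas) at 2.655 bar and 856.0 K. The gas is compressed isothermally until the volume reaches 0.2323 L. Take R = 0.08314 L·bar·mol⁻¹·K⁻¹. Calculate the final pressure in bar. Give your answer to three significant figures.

P₂ ≈ 3.73 bar

From PV = nRT: V₁ = nRT₁/P₁ = 0.3262 L.
T constant ⇒ Boyle's law P V = const: T₂ = T₁; P₂ = P₁·(V₁/V₂) = 3.728 bar.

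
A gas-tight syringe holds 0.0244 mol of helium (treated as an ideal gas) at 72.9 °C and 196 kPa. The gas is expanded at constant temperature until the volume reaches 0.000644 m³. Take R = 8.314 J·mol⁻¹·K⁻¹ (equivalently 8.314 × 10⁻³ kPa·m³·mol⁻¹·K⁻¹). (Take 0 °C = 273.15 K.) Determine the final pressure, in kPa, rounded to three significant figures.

Convert: T₁ = 346.0 K.
From PV = nRT: V₁ = nRT₁/P₁ = 0.0003582 m³.
T constant ⇒ Boyle's law P V = const: T₂ = T₁; P₂ = P₁·(V₁/V₂) = 109.0 kPa.

P₂ ≈ 109 kPa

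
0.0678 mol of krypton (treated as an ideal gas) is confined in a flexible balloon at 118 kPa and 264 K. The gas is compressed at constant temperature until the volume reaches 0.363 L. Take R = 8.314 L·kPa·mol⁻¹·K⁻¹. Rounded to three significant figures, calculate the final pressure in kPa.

From PV = nRT: V₁ = nRT₁/P₁ = 1.261 L.
T constant ⇒ Boyle's law P V = const: T₂ = T₁; P₂ = P₁·(V₁/V₂) = 410.0 kPa.

P₂ ≈ 410 kPa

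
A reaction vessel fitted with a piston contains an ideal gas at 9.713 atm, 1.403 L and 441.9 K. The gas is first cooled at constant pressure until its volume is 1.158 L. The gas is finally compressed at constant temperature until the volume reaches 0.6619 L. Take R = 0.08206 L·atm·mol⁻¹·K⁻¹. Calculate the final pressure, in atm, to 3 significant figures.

P₃ ≈ 17.0 atm

Isobaric, so V/T is constant: P₂ = P₁; T₂ = T₁·(V₂/V₁) = 364.7 K.
Isothermal, so P V is constant: T₃ = T₂; P₃ = P₂·(V₂/V₃) = 16.99 atm.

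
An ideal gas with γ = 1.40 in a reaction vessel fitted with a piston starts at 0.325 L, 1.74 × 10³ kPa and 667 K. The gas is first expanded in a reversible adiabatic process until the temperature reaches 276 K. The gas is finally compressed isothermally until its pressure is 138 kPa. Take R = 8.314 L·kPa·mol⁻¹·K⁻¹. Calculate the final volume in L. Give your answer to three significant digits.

V₃ ≈ 1.70 L

Reversible adiabatic, γ = 1.40: P₂ = P₁·(T₂/T₁)^(γ/(γ−1)) = 79.30 kPa; V₂ = V₁·(T₁/T₂)^(1/(γ−1)) = 2.951 L.
Isothermal, so P V is constant: T₃ = T₂; V₃ = V₂·(P₂/P₃) = 1.696 L.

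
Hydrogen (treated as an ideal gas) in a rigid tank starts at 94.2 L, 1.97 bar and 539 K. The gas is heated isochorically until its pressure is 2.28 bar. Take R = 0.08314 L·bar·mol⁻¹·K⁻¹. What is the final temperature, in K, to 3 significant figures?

Isochoric, so P/T is constant: V₂ = V₁; T₂ = T₁·(P₂/P₁) = 623.8 K.

T₂ ≈ 624 K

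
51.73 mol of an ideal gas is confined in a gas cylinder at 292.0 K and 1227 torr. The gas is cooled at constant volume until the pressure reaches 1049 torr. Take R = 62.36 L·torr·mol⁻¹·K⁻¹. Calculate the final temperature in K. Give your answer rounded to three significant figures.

T₂ ≈ 250 K

From PV = nRT: V₁ = nRT₁/P₁ = 767.7 L.
V constant ⇒ P ∝ T: V₂ = V₁; T₂ = T₁·(P₂/P₁) = 249.6 K.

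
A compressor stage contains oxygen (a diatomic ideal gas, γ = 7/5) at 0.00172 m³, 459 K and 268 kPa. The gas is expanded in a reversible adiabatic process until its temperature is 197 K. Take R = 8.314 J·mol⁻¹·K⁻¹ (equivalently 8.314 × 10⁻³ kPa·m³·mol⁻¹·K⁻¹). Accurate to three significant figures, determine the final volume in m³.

V₂ ≈ 0.0143 m³

Adiabatic (γ = 7/5), T V^(γ−1) and P V^γ constant: P₂ = P₁·(T₂/T₁)^(γ/(γ−1)) = 13.88 kPa; V₂ = V₁·(T₁/T₂)^(1/(γ−1)) = 0.01425 m³.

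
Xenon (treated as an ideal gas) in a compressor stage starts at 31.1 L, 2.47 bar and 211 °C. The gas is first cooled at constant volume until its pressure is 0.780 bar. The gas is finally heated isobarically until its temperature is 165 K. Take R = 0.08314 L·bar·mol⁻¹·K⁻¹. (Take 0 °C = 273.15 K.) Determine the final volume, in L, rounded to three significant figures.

V₃ ≈ 33.6 L

Convert: T₁ = 484.1 K.
V constant ⇒ P ∝ T: V₂ = V₁; T₂ = T₁·(P₂/P₁) = 152.9 K.
Isobaric, so V/T is constant: P₃ = P₂; V₃ = V₂·(T₃/T₂) = 33.56 L.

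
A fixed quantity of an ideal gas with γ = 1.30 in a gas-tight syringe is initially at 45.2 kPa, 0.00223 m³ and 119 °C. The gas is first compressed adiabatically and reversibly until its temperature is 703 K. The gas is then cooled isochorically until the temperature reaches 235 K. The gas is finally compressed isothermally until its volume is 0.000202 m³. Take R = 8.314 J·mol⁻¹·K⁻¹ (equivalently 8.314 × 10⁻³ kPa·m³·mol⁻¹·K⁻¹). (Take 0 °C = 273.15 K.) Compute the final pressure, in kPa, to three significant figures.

Convert: T₁ = 392.1 K.
Adiabatic (γ = 1.30), T V^(γ−1) and P V^γ constant: P₂ = P₁·(T₂/T₁)^(γ/(γ−1)) = 567.1 kPa; V₂ = V₁·(T₁/T₂)^(1/(γ−1)) = 0.0003186 m³.
Isochoric, so P/T is constant: V₃ = V₂; P₃ = P₂·(T₃/T₂) = 189.6 kPa.
Isothermal, so P V is constant: T₄ = T₃; P₄ = P₃·(V₃/V₄) = 299.0 kPa.

P₄ ≈ 299 kPa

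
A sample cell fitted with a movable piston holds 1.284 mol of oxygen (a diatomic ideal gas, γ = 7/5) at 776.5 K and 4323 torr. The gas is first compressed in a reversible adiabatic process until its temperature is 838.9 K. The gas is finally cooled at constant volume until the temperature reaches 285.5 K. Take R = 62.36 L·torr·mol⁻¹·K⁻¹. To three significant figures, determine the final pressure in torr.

P₃ ≈ 1.93e+03 torr

From PV = nRT: V₁ = nRT₁/P₁ = 14.38 L.
Adiabatic (γ = 7/5), T V^(γ−1) and P V^γ constant: P₂ = P₁·(T₂/T₁)^(γ/(γ−1)) = 5666 torr; V₂ = V₁·(T₁/T₂)^(1/(γ−1)) = 11.86 L.
V constant ⇒ P ∝ T: V₃ = V₂; P₃ = P₂·(T₃/T₂) = 1928 torr.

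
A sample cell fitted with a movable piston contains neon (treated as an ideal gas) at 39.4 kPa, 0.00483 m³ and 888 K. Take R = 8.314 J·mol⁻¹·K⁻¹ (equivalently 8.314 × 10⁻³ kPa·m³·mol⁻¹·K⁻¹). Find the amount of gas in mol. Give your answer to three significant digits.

n ≈ 0.0258 mol

PV = nRT ⇒ n = PV/(RT) = (39.4 × 0.00483) / (8.314 × 10⁻³ × 888)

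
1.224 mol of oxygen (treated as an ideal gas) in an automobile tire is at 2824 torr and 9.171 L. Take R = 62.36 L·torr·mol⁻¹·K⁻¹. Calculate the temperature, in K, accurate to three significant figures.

T ≈ 339 K

PV = nRT ⇒ T = PV/(nR) = (2824 × 9.171) / (1.224 × 62.36)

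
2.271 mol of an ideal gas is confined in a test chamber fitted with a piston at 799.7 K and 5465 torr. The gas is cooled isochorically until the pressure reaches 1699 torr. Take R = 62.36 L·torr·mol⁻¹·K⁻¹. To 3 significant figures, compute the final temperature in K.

T₂ ≈ 249 K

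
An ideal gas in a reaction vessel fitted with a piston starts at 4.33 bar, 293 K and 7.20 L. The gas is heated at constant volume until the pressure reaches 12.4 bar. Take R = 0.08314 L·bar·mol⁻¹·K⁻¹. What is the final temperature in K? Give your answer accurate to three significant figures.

Isochoric, so P/T is constant: V₂ = V₁; T₂ = T₁·(P₂/P₁) = 839.1 K.

T₂ ≈ 839 K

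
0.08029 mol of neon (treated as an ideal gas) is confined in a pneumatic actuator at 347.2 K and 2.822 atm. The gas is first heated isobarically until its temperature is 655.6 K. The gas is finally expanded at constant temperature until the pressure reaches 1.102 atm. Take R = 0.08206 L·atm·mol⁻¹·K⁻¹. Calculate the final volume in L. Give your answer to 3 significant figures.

V₃ ≈ 3.92 L

From PV = nRT: V₁ = nRT₁/P₁ = 0.8106 L.
Isobaric, so V/T is constant: P₂ = P₁; V₂ = V₁·(T₂/T₁) = 1.531 L.
T constant ⇒ Boyle's law P V = const: T₃ = T₂; V₃ = V₂·(P₂/P₃) = 3.920 L.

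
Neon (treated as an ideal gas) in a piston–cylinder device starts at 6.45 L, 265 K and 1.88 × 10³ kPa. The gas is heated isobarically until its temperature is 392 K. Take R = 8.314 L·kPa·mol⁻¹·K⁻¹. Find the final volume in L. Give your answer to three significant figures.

V₂ ≈ 9.54 L

P constant ⇒ V ∝ T: P₂ = P₁; V₂ = V₁·(T₂/T₁) = 9.541 L.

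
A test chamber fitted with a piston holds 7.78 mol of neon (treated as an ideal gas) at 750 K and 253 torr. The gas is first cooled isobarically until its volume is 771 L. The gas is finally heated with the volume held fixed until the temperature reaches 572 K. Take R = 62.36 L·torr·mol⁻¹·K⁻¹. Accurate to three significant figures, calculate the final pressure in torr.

From PV = nRT: V₁ = nRT₁/P₁ = 1438 L.
P constant ⇒ V ∝ T: P₂ = P₁; T₂ = T₁·(V₂/V₁) = 402.1 K.
Isochoric, so P/T is constant: V₃ = V₂; P₃ = P₂·(T₃/T₂) = 359.9 torr.

P₃ ≈ 360 torr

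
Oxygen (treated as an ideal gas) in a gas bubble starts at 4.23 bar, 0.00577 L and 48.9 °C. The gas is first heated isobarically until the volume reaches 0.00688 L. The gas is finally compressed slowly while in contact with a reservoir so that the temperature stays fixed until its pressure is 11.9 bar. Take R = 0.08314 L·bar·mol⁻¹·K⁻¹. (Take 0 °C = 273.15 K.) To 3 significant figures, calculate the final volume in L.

V₃ ≈ 0.00245 L

Convert: T₁ = 322.0 K.
P constant ⇒ V ∝ T: P₂ = P₁; T₂ = T₁·(V₂/V₁) = 384.0 K.
T constant ⇒ Boyle's law P V = const: T₃ = T₂; V₃ = V₂·(P₂/P₃) = 0.002446 L.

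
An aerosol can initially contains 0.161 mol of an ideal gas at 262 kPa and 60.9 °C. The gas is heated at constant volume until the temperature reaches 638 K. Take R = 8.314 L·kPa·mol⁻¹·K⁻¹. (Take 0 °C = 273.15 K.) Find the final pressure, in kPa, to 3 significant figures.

P₂ ≈ 500 kPa

Convert: T₁ = 334.0 K.
From PV = nRT: V₁ = nRT₁/P₁ = 1.707 L.
V constant ⇒ P ∝ T: V₂ = V₁; P₂ = P₁·(T₂/T₁) = 500.4 kPa.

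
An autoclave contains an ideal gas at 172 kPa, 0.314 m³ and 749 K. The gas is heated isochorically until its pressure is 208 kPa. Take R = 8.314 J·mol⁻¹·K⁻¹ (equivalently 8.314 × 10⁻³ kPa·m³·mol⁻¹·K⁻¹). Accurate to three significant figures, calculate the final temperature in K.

Isochoric, so P/T is constant: V₂ = V₁; T₂ = T₁·(P₂/P₁) = 905.8 K.

T₂ ≈ 906 K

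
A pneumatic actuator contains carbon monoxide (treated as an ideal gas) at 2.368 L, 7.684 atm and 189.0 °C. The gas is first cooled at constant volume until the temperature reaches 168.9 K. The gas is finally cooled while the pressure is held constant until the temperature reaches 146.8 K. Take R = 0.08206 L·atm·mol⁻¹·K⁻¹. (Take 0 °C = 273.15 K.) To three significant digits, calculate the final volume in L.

V₃ ≈ 2.06 L

Convert: T₁ = 462.1 K.
Isochoric, so P/T is constant: V₂ = V₁; P₂ = P₁·(T₂/T₁) = 2.808 atm.
Isobaric, so V/T is constant: P₃ = P₂; V₃ = V₂·(T₃/T₂) = 2.058 L.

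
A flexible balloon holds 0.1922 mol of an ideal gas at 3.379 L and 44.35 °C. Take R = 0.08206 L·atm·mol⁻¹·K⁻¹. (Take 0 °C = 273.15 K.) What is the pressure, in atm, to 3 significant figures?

P ≈ 1.48 atm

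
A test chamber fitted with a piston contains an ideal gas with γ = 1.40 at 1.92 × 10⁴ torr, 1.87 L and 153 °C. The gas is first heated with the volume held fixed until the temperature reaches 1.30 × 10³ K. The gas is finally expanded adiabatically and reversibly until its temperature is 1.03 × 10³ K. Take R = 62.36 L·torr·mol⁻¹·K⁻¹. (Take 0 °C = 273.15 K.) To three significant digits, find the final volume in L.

V₃ ≈ 3.35 L

Convert: T₁ = 426.1 K.
Isochoric, so P/T is constant: V₂ = V₁; P₂ = P₁·(T₂/T₁) = 5.857e+04 torr.
Reversible adiabatic, γ = 1.40: P₃ = P₂·(T₃/T₂)^(γ/(γ−1)) = 2.593e+04 torr; V₃ = V₂·(T₂/T₃)^(1/(γ−1)) = 3.347 L.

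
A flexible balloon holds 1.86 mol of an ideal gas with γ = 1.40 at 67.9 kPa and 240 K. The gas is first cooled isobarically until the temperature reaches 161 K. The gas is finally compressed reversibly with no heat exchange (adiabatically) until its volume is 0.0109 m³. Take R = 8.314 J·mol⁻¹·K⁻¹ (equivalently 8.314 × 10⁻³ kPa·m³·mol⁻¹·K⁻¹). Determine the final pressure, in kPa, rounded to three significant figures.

P₃ ≈ 371 kPa

From PV = nRT: V₁ = nRT₁/P₁ = 0.05466 m³.
Isobaric, so V/T is constant: P₂ = P₁; V₂ = V₁·(T₂/T₁) = 0.03667 m³.
Reversible adiabatic, γ = 1.40: T₃ = T₂·(V₂/V₃)^(γ−1) = 261.6 K; P₃ = P₂·(V₂/V₃)^γ = 371.1 kPa.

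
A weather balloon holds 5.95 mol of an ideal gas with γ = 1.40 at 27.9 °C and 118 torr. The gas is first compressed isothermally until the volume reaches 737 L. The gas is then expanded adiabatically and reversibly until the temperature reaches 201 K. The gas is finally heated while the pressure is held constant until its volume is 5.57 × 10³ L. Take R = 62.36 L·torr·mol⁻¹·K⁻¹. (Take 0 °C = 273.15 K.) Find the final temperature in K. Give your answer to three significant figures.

T₄ ≈ 553 K

Convert: T₁ = 301.0 K.
From PV = nRT: V₁ = nRT₁/P₁ = 946.6 L.
Isothermal, so P V is constant: T₂ = T₁; P₂ = P₁·(V₁/V₂) = 151.6 torr.
Adiabatic (γ = 1.40), T V^(γ−1) and P V^γ constant: P₃ = P₂·(T₃/T₂)^(γ/(γ−1)) = 36.86 torr; V₃ = V₂·(T₂/T₃)^(1/(γ−1)) = 2023 L.
P constant ⇒ V ∝ T: P₄ = P₃; T₄ = T₃·(V₄/V₃) = 553.3 K.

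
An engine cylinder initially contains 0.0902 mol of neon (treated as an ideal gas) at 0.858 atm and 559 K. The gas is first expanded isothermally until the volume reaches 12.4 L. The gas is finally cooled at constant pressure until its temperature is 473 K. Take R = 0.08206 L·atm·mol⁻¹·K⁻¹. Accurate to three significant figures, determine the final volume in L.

From PV = nRT: V₁ = nRT₁/P₁ = 4.822 L.
Isothermal, so P V is constant: T₂ = T₁; P₂ = P₁·(V₁/V₂) = 0.3337 atm.
P constant ⇒ V ∝ T: P₃ = P₂; V₃ = V₂·(T₃/T₂) = 10.49 L.

V₃ ≈ 10.5 L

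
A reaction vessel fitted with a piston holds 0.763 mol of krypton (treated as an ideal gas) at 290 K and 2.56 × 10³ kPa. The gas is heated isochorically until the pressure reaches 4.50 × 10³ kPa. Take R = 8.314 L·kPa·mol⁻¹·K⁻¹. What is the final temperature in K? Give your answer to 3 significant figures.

From PV = nRT: V₁ = nRT₁/P₁ = 0.7186 L.
Isochoric, so P/T is constant: V₂ = V₁; T₂ = T₁·(P₂/P₁) = 509.8 K.

T₂ ≈ 510 K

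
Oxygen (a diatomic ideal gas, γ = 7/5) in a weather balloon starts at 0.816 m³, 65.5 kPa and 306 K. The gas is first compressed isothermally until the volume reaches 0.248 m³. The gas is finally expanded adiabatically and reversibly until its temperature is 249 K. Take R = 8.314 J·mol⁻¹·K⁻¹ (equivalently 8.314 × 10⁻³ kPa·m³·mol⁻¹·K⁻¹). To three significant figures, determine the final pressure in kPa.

P₃ ≈ 105 kPa

Isothermal, so P V is constant: T₂ = T₁; P₂ = P₁·(V₁/V₂) = 215.5 kPa.
Adiabatic (γ = 7/5), T V^(γ−1) and P V^γ constant: P₃ = P₂·(T₃/T₂)^(γ/(γ−1)) = 104.7 kPa; V₃ = V₂·(T₂/T₃)^(1/(γ−1)) = 0.4152 m³.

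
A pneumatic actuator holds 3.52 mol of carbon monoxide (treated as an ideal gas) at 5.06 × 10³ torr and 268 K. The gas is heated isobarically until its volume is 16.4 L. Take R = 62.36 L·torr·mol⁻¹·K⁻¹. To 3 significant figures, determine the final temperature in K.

T₂ ≈ 378 K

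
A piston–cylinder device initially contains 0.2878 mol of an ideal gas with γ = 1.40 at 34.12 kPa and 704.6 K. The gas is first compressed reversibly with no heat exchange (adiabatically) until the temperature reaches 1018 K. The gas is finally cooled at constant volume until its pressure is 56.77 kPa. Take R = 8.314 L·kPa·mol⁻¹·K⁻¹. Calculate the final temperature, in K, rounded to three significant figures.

T₃ ≈ 467 K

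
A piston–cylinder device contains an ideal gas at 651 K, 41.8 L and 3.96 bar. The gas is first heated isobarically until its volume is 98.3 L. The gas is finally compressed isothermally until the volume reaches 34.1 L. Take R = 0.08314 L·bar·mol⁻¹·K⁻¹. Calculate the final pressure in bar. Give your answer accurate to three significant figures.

P₃ ≈ 11.4 bar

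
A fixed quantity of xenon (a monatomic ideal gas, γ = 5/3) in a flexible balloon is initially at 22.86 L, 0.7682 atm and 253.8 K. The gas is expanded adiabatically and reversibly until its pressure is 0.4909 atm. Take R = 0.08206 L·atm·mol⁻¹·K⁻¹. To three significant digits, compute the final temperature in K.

T₂ ≈ 212 K

Adiabatic (γ = 5/3), T V^(γ−1) and P V^γ constant: T₂ = T₁·(P₂/P₁)^((γ−1)/γ) = 212.2 K; V₂ = V₁·(P₁/P₂)^(1/γ) = 29.91 L.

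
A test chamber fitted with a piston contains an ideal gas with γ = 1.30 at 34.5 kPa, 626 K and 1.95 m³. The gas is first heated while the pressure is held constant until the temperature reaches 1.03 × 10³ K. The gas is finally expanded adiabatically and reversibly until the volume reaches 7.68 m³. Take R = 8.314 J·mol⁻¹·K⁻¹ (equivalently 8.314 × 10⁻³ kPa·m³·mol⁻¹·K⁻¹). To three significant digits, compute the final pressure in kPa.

P₃ ≈ 11.1 kPa

Isobaric, so V/T is constant: P₂ = P₁; V₂ = V₁·(T₂/T₁) = 3.208 m³.
Reversible adiabatic, γ = 1.30: T₃ = T₂·(V₂/V₃)^(γ−1) = 792.7 K; P₃ = P₂·(V₂/V₃)^γ = 11.09 kPa.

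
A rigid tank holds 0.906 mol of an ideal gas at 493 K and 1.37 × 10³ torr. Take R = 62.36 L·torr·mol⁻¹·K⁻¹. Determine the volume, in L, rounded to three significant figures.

V ≈ 20.3 L

PV = nRT ⇒ V = nRT/P = (0.906 × 62.36 × 493) / 1.37e+03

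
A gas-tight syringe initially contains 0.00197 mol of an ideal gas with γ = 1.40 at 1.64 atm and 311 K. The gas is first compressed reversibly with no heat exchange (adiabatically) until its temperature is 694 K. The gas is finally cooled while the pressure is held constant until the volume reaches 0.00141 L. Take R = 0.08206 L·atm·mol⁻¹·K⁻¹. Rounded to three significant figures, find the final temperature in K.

T₃ ≈ 237 K

From PV = nRT: V₁ = nRT₁/P₁ = 0.03066 L.
Reversible adiabatic, γ = 1.40: P₂ = P₁·(T₂/T₁)^(γ/(γ−1)) = 27.22 atm; V₂ = V₁·(T₁/T₂)^(1/(γ−1)) = 0.004121 L.
Isobaric, so V/T is constant: P₃ = P₂; T₃ = T₂·(V₃/V₂) = 237.4 K.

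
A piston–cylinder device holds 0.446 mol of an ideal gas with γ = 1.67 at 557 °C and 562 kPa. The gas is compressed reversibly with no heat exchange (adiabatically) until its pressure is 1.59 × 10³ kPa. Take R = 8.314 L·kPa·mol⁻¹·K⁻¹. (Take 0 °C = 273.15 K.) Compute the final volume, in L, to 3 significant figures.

Convert: T₁ = 830.1 K.
From PV = nRT: V₁ = nRT₁/P₁ = 5.477 L.
Reversible adiabatic, γ = 1.67: T₂ = T₁·(P₂/P₁)^((γ−1)/γ) = 1260 K; V₂ = V₁·(P₁/P₂)^(1/γ) = 2.938 L.

V₂ ≈ 2.94 L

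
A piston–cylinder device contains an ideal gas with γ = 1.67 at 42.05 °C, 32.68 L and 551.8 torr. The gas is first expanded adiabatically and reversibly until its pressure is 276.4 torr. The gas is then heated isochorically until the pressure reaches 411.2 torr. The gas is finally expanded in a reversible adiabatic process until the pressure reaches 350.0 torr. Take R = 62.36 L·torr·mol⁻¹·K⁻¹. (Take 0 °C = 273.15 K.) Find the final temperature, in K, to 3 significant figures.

T₄ ≈ 333 K

Convert: T₁ = 315.2 K.
Adiabatic (γ = 1.67), T V^(γ−1) and P V^γ constant: T₂ = T₁·(P₂/P₁)^((γ−1)/γ) = 238.9 K; V₂ = V₁·(P₁/P₂)^(1/γ) = 49.44 L.
V constant ⇒ P ∝ T: V₃ = V₂; T₃ = T₂·(P₃/P₂) = 355.3 K.
Reversible adiabatic, γ = 1.67: T₄ = T₃·(P₄/P₃)^((γ−1)/γ) = 333.1 K; V₄ = V₃·(P₃/P₄)^(1/γ) = 54.45 L.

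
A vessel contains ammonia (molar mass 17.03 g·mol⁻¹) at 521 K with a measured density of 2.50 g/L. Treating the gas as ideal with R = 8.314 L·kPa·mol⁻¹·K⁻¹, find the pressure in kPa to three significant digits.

P ≈ 636 kPa

ρ = PM/(RT) ⇒ P = ρRT/M = (2.50 × 8.314 × 521.0) / 17.03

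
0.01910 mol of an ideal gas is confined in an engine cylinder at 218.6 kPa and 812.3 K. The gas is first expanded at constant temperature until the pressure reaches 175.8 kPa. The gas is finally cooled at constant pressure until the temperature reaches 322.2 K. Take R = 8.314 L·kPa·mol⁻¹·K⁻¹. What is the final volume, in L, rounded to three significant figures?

From PV = nRT: V₁ = nRT₁/P₁ = 0.5901 L.
T constant ⇒ Boyle's law P V = const: T₂ = T₁; V₂ = V₁·(P₁/P₂) = 0.7337 L.
P constant ⇒ V ∝ T: P₃ = P₂; V₃ = V₂·(T₃/T₂) = 0.2910 L.

V₃ ≈ 0.291 L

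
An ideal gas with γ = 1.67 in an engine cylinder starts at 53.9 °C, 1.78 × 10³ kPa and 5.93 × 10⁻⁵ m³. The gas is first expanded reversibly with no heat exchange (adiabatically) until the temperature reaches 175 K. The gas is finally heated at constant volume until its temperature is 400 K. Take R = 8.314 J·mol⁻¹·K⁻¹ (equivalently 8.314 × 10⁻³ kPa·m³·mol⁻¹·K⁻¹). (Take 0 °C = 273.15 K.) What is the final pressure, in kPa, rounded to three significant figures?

Convert: T₁ = 327.0 K.
Reversible adiabatic, γ = 1.67: P₂ = P₁·(T₂/T₁)^(γ/(γ−1)) = 374.5 kPa; V₂ = V₁·(T₁/T₂)^(1/(γ−1)) = 0.0001508 m³.
V constant ⇒ P ∝ T: V₃ = V₂; P₃ = P₂·(T₃/T₂) = 856.1 kPa.

P₃ ≈ 856 kPa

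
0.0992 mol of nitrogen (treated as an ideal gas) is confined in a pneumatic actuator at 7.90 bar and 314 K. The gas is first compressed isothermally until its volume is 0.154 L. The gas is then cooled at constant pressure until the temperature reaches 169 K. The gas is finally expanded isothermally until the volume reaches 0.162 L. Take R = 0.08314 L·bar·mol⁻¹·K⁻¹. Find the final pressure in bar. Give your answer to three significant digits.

From PV = nRT: V₁ = nRT₁/P₁ = 0.3278 L.
Isothermal, so P V is constant: T₂ = T₁; P₂ = P₁·(V₁/V₂) = 16.82 bar.
Isobaric, so V/T is constant: P₃ = P₂; V₃ = V₂·(T₃/T₂) = 0.08289 L.
T constant ⇒ Boyle's law P V = const: T₄ = T₃; P₄ = P₃·(V₃/V₄) = 8.604 bar.

P₄ ≈ 8.60 bar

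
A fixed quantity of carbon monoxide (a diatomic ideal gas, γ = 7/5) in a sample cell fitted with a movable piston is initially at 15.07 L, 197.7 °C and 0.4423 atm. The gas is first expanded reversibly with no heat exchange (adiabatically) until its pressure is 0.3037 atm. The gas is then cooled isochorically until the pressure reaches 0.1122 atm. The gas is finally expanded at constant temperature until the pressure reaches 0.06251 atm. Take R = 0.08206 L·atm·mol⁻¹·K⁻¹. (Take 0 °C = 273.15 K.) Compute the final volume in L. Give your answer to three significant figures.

V₄ ≈ 35.4 L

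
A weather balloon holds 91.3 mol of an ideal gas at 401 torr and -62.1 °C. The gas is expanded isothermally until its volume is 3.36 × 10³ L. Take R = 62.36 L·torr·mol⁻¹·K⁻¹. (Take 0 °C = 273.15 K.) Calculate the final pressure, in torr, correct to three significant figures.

Convert: T₁ = 211.0 K.
From PV = nRT: V₁ = nRT₁/P₁ = 2997 L.
T constant ⇒ Boyle's law P V = const: T₂ = T₁; P₂ = P₁·(V₁/V₂) = 357.6 torr.

P₂ ≈ 358 torr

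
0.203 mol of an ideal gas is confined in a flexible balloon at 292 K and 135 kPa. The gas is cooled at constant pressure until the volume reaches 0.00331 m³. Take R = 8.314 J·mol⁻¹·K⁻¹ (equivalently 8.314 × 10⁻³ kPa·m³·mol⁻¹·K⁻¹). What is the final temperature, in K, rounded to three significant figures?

T₂ ≈ 265 K

From PV = nRT: V₁ = nRT₁/P₁ = 0.003651 m³.
P constant ⇒ V ∝ T: P₂ = P₁; T₂ = T₁·(V₂/V₁) = 264.8 K.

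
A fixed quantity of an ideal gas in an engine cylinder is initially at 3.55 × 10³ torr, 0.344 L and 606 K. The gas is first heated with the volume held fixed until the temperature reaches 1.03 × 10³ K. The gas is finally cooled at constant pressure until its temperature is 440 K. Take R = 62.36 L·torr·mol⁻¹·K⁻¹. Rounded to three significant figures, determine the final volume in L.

V₃ ≈ 0.147 L

V constant ⇒ P ∝ T: V₂ = V₁; P₂ = P₁·(T₂/T₁) = 6034 torr.
P constant ⇒ V ∝ T: P₃ = P₂; V₃ = V₂·(T₃/T₂) = 0.1470 L.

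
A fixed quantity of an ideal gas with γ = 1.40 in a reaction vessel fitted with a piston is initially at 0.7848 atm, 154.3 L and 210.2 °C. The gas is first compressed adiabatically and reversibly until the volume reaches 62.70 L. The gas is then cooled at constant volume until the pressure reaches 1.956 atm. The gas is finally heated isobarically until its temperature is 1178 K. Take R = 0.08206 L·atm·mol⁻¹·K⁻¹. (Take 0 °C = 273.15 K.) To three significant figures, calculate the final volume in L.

Convert: T₁ = 483.3 K.
Adiabatic (γ = 1.40), T V^(γ−1) and P V^γ constant: T₂ = T₁·(V₁/V₂)^(γ−1) = 692.9 K; P₂ = P₁·(V₁/V₂)^γ = 2.769 atm.
V constant ⇒ P ∝ T: V₃ = V₂; T₃ = T₂·(P₃/P₂) = 489.5 K.
Isobaric, so V/T is constant: P₄ = P₃; V₄ = V₃·(T₄/T₃) = 150.9 L.

V₄ ≈ 151 L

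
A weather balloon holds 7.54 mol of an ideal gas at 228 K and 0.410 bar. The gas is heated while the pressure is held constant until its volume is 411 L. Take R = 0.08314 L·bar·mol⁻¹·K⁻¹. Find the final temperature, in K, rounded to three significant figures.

From PV = nRT: V₁ = nRT₁/P₁ = 348.6 L.
P constant ⇒ V ∝ T: P₂ = P₁; T₂ = T₁·(V₂/V₁) = 268.8 K.

T₂ ≈ 269 K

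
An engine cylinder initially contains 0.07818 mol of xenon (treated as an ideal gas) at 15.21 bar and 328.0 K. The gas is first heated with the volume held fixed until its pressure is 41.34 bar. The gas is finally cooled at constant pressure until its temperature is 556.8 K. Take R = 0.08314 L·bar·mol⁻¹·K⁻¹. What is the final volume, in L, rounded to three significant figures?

V₃ ≈ 0.0875 L

From PV = nRT: V₁ = nRT₁/P₁ = 0.1402 L.
Isochoric, so P/T is constant: V₂ = V₁; T₂ = T₁·(P₂/P₁) = 891.5 K.
P constant ⇒ V ∝ T: P₃ = P₂; V₃ = V₂·(T₃/T₂) = 0.08755 L.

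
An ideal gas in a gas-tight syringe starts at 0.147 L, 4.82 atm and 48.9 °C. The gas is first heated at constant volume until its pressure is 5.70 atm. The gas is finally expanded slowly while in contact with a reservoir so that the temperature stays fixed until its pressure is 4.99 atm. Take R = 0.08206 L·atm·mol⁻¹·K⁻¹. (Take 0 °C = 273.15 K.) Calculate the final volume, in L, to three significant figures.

Convert: T₁ = 322.0 K.
V constant ⇒ P ∝ T: V₂ = V₁; T₂ = T₁·(P₂/P₁) = 380.8 K.
Isothermal, so P V is constant: T₃ = T₂; V₃ = V₂·(P₂/P₃) = 0.1679 L.

V₃ ≈ 0.168 L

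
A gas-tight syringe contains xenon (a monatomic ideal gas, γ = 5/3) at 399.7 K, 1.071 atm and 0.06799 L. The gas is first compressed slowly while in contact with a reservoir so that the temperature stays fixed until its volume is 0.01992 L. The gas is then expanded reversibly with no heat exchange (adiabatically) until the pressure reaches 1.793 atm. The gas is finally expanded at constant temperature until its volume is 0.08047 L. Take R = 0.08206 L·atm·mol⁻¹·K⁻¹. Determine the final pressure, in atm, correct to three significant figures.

T constant ⇒ Boyle's law P V = const: T₂ = T₁; P₂ = P₁·(V₁/V₂) = 3.655 atm.
Reversible adiabatic, γ = 5/3: T₃ = T₂·(P₃/P₂)^((γ−1)/γ) = 300.6 K; V₃ = V₂·(P₂/P₃)^(1/γ) = 0.03054 L.
Isothermal, so P V is constant: T₄ = T₃; P₄ = P₃·(V₃/V₄) = 0.6805 atm.

P₄ ≈ 0.681 atm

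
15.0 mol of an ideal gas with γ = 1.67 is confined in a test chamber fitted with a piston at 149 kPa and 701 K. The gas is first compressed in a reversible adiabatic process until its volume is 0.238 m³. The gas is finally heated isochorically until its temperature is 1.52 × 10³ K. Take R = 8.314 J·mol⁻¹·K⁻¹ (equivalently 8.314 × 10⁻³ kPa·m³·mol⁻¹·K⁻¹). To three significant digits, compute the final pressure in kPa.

P₃ ≈ 796 kPa

From PV = nRT: V₁ = nRT₁/P₁ = 0.5867 m³.
Reversible adiabatic, γ = 1.67: T₂ = T₁·(V₁/V₂)^(γ−1) = 1283 K; P₂ = P₁·(V₁/V₂)^γ = 672.3 kPa.
Isochoric, so P/T is constant: V₃ = V₂; P₃ = P₂·(T₃/T₂) = 796.5 kPa.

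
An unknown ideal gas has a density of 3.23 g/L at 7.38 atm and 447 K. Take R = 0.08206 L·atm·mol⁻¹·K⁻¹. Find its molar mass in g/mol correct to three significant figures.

M ≈ 16.1 g/mol

ρ = PM/(RT) ⇒ M = ρRT/P = (3.23 × 0.08206 × 447.0) / 7.38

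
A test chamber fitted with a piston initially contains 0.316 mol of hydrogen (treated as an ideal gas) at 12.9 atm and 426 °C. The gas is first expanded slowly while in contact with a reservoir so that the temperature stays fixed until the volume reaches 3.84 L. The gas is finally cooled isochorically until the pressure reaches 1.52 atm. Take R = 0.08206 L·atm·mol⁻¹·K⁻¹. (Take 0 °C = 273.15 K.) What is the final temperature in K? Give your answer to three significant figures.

Convert: T₁ = 699.1 K.
From PV = nRT: V₁ = nRT₁/P₁ = 1.405 L.
T constant ⇒ Boyle's law P V = const: T₂ = T₁; P₂ = P₁·(V₁/V₂) = 4.721 atm.
Isochoric, so P/T is constant: V₃ = V₂; T₃ = T₂·(P₃/P₂) = 225.1 K.

T₃ ≈ 225 K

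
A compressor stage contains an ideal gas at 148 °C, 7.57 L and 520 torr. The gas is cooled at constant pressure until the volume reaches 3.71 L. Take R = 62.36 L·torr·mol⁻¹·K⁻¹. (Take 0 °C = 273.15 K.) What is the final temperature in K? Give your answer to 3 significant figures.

Convert: T₁ = 421.1 K.
P constant ⇒ V ∝ T: P₂ = P₁; T₂ = T₁·(V₂/V₁) = 206.4 K.

T₂ ≈ 206 K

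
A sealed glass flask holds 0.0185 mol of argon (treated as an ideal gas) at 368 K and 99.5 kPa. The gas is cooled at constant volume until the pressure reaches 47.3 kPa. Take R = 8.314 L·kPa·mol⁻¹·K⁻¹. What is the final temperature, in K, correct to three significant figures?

T₂ ≈ 175 K

From PV = nRT: V₁ = nRT₁/P₁ = 0.5689 L.
Isochoric, so P/T is constant: V₂ = V₁; T₂ = T₁·(P₂/P₁) = 174.9 K.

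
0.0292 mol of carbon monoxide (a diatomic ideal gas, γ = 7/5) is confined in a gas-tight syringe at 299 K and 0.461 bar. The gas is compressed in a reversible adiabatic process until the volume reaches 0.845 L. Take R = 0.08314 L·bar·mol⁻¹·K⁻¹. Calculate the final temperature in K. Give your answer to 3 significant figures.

T₂ ≈ 384 K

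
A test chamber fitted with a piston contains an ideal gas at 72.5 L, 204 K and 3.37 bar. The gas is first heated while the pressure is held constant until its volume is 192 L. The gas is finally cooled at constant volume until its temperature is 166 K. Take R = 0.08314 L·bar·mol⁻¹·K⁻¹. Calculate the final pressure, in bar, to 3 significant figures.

Isobaric, so V/T is constant: P₂ = P₁; T₂ = T₁·(V₂/V₁) = 540.2 K.
V constant ⇒ P ∝ T: V₃ = V₂; P₃ = P₂·(T₃/T₂) = 1.035 bar.

P₃ ≈ 1.04 bar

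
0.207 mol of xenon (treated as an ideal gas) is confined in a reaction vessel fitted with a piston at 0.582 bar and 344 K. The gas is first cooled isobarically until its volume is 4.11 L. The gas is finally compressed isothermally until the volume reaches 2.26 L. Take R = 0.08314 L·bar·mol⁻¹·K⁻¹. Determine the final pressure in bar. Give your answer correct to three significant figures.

From PV = nRT: V₁ = nRT₁/P₁ = 10.17 L.
P constant ⇒ V ∝ T: P₂ = P₁; T₂ = T₁·(V₂/V₁) = 139.0 K.
Isothermal, so P V is constant: T₃ = T₂; P₃ = P₂·(V₂/V₃) = 1.058 bar.

P₃ ≈ 1.06 bar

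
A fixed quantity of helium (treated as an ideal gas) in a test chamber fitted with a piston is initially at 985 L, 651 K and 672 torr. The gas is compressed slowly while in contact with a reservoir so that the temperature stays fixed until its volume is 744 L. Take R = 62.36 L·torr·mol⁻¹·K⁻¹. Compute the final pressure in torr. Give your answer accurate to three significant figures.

Isothermal, so P V is constant: T₂ = T₁; P₂ = P₁·(V₁/V₂) = 889.7 torr.

P₂ ≈ 890 torr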